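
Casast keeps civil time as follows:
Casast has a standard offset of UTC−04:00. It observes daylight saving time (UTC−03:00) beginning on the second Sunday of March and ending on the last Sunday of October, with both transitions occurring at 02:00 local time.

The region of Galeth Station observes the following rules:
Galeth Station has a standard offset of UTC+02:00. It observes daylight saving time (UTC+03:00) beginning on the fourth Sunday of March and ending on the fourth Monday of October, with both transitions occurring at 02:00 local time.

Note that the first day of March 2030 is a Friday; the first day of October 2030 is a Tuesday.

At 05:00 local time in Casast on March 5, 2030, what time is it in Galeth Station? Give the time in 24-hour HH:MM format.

1 March 2030 is a Friday, so the first Sunday is March 3 and the second is March 10.
1 October 2030 is a Tuesday, so Sundays fall on 6, 13, 20, 27; the last is October 27.
Daylight saving runs 10 March – 27 October; March 5, 2030 is outside that window, so Casast is on standard time at UTC−04:00.
05:00 Casast + 4h = 09:00 UTC.
1 March 2030 is a Friday, so the first Sunday is March 3 and the fourth is March 24.
1 October 2030 is a Tuesday, so the first Monday is October 7 and the fourth is October 28.
At the standard offset (UTC+02:00), 09:00 UTC + 2h = 11:00 Galeth Station standard time.
The standard-time date in Galeth Station, March 5, 2030, does not fall between 24 March and 28 October, so daylight saving is not in effect and Galeth Station is at UTC+02:00.
09:00 UTC + 2h = 11:00 Galeth Station.

11:00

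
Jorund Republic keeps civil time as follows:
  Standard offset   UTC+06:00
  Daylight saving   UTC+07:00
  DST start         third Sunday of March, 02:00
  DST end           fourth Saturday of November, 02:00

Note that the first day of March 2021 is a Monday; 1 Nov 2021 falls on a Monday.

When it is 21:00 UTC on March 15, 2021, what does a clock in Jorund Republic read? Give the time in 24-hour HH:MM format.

03:00

1 March 2021 is a Monday, so the first Sunday is March 7 and the third is March 21.
1 November 2021 is a Monday, so the first Saturday is November 6 and the fourth is November 27.
At the standard offset (UTC+06:00), 21:00 UTC + 6h = 03:00 Jorund Republic standard time (rolling into the next day, 16 March 2021).
The standard-time date in Jorund Republic, March 16, 2021, is outside the daylight-saving period (21 March – 27 November), so Jorund Republic is on standard time, UTC+06:00.
21:00 UTC + 6h = 03:00 local (rolling into the next day, 16 March 2021).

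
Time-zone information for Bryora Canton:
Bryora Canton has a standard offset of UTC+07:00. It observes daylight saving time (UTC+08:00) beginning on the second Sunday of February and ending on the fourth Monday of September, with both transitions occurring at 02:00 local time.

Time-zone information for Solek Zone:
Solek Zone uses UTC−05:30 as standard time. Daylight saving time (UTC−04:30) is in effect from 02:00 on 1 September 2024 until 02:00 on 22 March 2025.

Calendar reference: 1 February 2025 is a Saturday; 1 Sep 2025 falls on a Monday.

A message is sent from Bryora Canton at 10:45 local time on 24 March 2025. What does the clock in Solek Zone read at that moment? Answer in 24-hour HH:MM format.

21:15

1 February 2025 is a Saturday, so the first Sunday is February 2 and the second is February 9.
1 September 2025 is a Monday, so the first Monday is September 1 and the fourth is September 22.
Daylight saving runs 9 February – 22 September; 24 March 2025 is inside that window, so Bryora Canton is at UTC+08:00.
10:45 Bryora Canton − 8h = 02:45 UTC.
At the standard offset (UTC−05:30), 02:45 UTC − 5h30m = 21:15 Solek Zone standard time (rolling into the previous day, 23 March 2025).
The standard-time date in Solek Zone, 23 March 2025, does not fall between 1 September 2024 and 22 March 2025, so daylight saving is not in effect and Solek Zone is at UTC−05:30.
02:45 UTC − 5h30m = 21:15 Solek Zone (rolling into the previous day, 23 March 2025).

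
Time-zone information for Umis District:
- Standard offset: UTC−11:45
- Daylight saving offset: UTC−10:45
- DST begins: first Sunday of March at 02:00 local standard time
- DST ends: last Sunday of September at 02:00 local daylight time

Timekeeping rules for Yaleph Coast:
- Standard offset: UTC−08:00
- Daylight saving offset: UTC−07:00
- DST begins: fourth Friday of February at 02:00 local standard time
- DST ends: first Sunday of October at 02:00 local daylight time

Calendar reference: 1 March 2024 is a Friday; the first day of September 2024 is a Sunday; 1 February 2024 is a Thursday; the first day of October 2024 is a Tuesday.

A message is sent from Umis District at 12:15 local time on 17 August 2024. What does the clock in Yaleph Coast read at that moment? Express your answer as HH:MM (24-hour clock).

1 March 2024 is a Friday, so the first Sunday is March 3.
1 September 2024 is a Sunday, so Sundays fall on 1, 8, 15, 22, 29; the last is September 29.
17 August 2024 lies within the daylight-saving period (3 March – 29 September), so Umis District is on daylight time, UTC−10:45.
12:15 Umis District + 10h45m = 23:00 UTC.
1 February 2024 is a Thursday, so the first Friday is February 2 and the fourth is February 23.
1 October 2024 is a Tuesday, so the first Sunday is October 6.
At the standard offset (UTC−08:00), 23:00 UTC − 8h = 15:00 Yaleph Coast standard time.
The standard-time date in Yaleph Coast, 17 August 2024, lies within the daylight-saving period (23 February – 6 October), so Yaleph Coast is on daylight time, UTC−07:00.
23:00 UTC − 7h = 16:00 Yaleph Coast.

16:00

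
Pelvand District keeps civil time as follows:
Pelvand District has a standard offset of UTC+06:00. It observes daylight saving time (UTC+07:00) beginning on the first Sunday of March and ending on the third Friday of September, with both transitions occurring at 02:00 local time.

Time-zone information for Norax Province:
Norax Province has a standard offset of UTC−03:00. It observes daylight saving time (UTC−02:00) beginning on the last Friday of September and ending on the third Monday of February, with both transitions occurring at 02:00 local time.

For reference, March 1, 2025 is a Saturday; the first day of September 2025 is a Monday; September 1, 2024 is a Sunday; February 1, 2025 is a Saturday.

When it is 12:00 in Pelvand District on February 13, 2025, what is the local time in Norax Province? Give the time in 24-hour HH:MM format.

04:00

1 March 2025 is a Saturday, so the first Sunday is March 2.
1 September 2025 is a Monday, so the first Friday is September 5 and the third is September 19.
February 13, 2025 is outside the daylight-saving period (2 March – 19 September), so Pelvand District is on standard time, UTC+06:00.
12:00 Pelvand District − 6h = 06:00 UTC.
1 September 2024 is a Sunday, so Fridays fall on 6, 13, 20, 27; the last is September 27.
1 February 2025 is a Saturday, so the first Monday is February 3 and the third is February 17.
At the standard offset (UTC−03:00), 06:00 UTC − 3h = 03:00 Norax Province standard time.
The standard-time date in Norax Province, February 13, 2025, lies within the daylight-saving period (27 September 2024 – 17 February 2025), so Norax Province is on daylight time, UTC−02:00.
06:00 UTC − 2h = 04:00 Norax Province.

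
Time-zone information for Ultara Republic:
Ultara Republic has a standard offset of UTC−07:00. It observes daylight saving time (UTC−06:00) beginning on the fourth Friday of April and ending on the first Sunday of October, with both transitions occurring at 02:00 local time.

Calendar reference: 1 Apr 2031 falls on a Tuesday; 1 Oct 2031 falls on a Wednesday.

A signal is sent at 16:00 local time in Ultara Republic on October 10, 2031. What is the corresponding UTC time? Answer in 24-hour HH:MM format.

1 April 2031 is a Tuesday, so the first Friday is April 4 and the fourth is April 25.
1 October 2031 is a Wednesday, so the first Sunday is October 5.
October 10, 2031 is outside the daylight-saving period (25 April – 5 October), so Ultara Republic is on standard time, UTC−07:00.
16:00 local + 7h = 23:00 UTC.

23:00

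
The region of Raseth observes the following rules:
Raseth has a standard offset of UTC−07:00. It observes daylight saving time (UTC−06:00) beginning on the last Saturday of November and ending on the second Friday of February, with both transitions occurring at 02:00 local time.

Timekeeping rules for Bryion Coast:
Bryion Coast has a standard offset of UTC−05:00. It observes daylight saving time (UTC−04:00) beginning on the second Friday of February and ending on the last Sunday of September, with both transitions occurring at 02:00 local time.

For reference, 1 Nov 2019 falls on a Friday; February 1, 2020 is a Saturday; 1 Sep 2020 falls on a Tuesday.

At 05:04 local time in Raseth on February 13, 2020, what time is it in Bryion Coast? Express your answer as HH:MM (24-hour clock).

06:04

1 November 2019 is a Friday, so Saturdays fall on 2, 9, 16, 23, 30; the last is November 30.
1 February 2020 is a Saturday, so the first Friday is February 7 and the second is February 14.
February 13, 2020 falls between 30 November 2019 and 14 February 2020, so daylight saving is in effect and Raseth is at UTC−06:00.
05:04 Raseth + 6h = 11:04 UTC.
1 February 2020 is a Saturday, so the first Friday is February 7 and the second is February 14.
1 September 2020 is a Tuesday, so Sundays fall on 6, 13, 20, 27; the last is September 27.
At the standard offset (UTC−05:00), 11:04 UTC − 5h = 06:04 Bryion Coast standard time.
The standard-time date in Bryion Coast, February 13, 2020, does not fall between 14 February and 27 September, so daylight saving is not in effect and Bryion Coast is at UTC−05:00.
11:04 UTC − 5h = 06:04 Bryion Coast.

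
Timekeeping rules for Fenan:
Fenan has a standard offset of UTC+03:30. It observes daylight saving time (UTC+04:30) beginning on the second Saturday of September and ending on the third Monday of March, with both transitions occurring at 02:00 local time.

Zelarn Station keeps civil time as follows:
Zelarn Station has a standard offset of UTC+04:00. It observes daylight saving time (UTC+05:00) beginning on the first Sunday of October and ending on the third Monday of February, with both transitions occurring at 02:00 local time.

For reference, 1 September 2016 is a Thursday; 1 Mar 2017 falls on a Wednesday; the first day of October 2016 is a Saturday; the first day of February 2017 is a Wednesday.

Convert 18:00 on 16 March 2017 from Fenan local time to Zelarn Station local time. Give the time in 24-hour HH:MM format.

1 September 2016 is a Thursday, so the first Saturday is September 3 and the second is September 10.
1 March 2017 is a Wednesday, so the first Monday is March 6 and the third is March 20.
Daylight saving runs 10 September 2016 – 20 March 2017; 16 March 2017 is inside that window, so Fenan is at UTC+04:30.
18:00 Fenan − 4h30m = 13:30 UTC.
1 October 2016 is a Saturday, so the first Sunday is October 2.
1 February 2017 is a Wednesday, so the first Monday is February 6 and the third is February 20.
At the standard offset (UTC+04:00), 13:30 UTC + 4h = 17:30 Zelarn Station standard time.
The standard-time date in Zelarn Station, 16 March 2017, is outside the daylight-saving period (2 October 2016 – 20 February 2017), so Zelarn Station is on standard time, UTC+04:00.
13:30 UTC + 4h = 17:30 Zelarn Station.

17:30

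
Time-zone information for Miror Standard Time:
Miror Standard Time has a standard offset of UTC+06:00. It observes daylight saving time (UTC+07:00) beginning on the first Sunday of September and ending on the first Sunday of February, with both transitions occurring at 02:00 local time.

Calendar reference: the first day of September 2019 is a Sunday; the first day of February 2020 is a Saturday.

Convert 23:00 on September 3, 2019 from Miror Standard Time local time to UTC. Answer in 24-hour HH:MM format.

1 September 2019 is a Sunday, so the first Sunday is September 1.
1 February 2020 is a Saturday, so the first Sunday is February 2.
September 3, 2019 falls between 1 September 2019 and 2 February 2020, so daylight saving is in effect and Miror Standard Time is at UTC+07:00.
23:00 local − 7h = 16:00 UTC.

16:00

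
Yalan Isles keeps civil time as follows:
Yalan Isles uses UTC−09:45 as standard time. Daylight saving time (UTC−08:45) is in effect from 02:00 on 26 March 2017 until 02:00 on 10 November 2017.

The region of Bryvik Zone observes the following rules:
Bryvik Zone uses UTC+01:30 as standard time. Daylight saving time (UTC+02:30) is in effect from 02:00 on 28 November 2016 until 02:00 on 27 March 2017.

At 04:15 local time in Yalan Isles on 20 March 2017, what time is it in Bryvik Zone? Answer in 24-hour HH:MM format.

16:30

20 March 2017 is outside the daylight-saving period (26 March – 10 November), so Yalan Isles is on standard time, UTC−09:45.
04:15 Yalan Isles + 9h45m = 14:00 UTC.
At the standard offset (UTC+01:30), 14:00 UTC + 1h30m = 15:30 Bryvik Zone standard time.
The standard-time date in Bryvik Zone, 20 March 2017, lies within the daylight-saving period (28 November 2016 – 27 March 2017), so Bryvik Zone is on daylight time, UTC+02:30.
14:00 UTC + 2h30m = 16:30 Bryvik Zone.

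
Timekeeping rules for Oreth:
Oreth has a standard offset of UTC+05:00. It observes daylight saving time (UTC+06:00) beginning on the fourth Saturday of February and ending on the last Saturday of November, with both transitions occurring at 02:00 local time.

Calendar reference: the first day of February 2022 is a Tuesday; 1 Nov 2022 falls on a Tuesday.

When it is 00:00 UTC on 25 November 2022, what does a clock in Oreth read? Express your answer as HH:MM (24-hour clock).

1 February 2022 is a Tuesday, so the first Saturday is February 5 and the fourth is February 26.
1 November 2022 is a Tuesday, so Saturdays fall on 5, 12, 19, 26; the last is November 26.
At the standard offset (UTC+05:00), 00:00 UTC + 5h = 05:00 Oreth standard time.
Daylight saving runs 26 February – 26 November; the standard-time date in Oreth, 25 November 2022, is inside that window, so Oreth is at UTC+06:00.
00:00 UTC + 6h = 06:00 local.

06:00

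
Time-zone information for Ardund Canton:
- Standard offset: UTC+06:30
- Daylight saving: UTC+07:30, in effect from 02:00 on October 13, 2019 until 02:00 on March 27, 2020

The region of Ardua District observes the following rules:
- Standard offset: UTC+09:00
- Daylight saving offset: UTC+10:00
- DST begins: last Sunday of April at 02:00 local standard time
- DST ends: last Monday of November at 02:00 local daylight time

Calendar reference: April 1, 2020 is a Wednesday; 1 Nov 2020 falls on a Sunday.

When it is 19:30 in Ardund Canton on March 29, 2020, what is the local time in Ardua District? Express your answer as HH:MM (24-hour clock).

22:00

March 29, 2020 is outside the daylight-saving period (13 October 2019 – 27 March 2020), so Ardund Canton is on standard time, UTC+06:30.
19:30 Ardund Canton − 6h30m = 13:00 UTC.
1 April 2020 is a Wednesday, so Sundays fall on 5, 12, 19, 26; the last is April 26.
1 November 2020 is a Sunday, so Mondays fall on 2, 9, 16, 23, 30; the last is November 30.
At the standard offset (UTC+09:00), 13:00 UTC + 9h = 22:00 Ardua District standard time.
The standard-time date in Ardua District, March 29, 2020, is outside the daylight-saving period (26 April – 30 November), so Ardua District is on standard time, UTC+09:00.
13:00 UTC + 9h = 22:00 Ardua District.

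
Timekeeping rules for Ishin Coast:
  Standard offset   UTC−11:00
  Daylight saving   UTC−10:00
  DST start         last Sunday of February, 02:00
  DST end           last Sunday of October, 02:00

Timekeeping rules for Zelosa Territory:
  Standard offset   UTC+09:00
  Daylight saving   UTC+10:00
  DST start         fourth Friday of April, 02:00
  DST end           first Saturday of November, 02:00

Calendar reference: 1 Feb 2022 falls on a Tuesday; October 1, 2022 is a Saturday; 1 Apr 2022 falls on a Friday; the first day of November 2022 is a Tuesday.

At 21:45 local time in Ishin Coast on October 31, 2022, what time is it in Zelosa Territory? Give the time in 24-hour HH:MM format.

18:45

1 February 2022 is a Tuesday, so Sundays fall on 6, 13, 20, 27; the last is February 27.
1 October 2022 is a Saturday, so Sundays fall on 2, 9, 16, 23, 30; the last is October 30.
Daylight saving runs 27 February – 30 October; October 31, 2022 is outside that window, so Ishin Coast is on standard time at UTC−11:00.
21:45 Ishin Coast + 11h = 08:45 UTC (rolling into the next day, 1 November 2022).
1 April 2022 is a Friday, so the first Friday is April 1 and the fourth is April 22.
1 November 2022 is a Tuesday, so the first Saturday is November 5.
At the standard offset (UTC+09:00), 08:45 UTC + 9h = 17:45 Zelosa Territory standard time.
The standard-time date in Zelosa Territory, November 1, 2022, lies within the daylight-saving period (22 April – 5 November), so Zelosa Territory is on daylight time, UTC+10:00.
08:45 UTC + 10h = 18:45 Zelosa Territory.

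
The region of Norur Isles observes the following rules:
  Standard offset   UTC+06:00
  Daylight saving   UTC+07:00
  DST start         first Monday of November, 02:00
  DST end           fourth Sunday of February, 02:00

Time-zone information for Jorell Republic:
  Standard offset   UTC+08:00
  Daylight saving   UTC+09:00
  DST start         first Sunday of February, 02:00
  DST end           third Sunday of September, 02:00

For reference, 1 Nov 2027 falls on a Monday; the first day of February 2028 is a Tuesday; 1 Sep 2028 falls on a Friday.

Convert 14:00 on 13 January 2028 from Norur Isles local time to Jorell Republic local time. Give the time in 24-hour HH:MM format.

1 November 2027 is a Monday, so the first Monday is November 1.
1 February 2028 is a Tuesday, so the first Sunday is February 6 and the fourth is February 27.
Daylight saving runs 1 November 2027 – 27 February 2028; 13 January 2028 is inside that window, so Norur Isles is at UTC+07:00.
14:00 Norur Isles − 7h = 07:00 UTC.
1 February 2028 is a Tuesday, so the first Sunday is February 6.
1 September 2028 is a Friday, so the first Sunday is September 3 and the third is September 17.
At the standard offset (UTC+08:00), 07:00 UTC + 8h = 15:00 Jorell Republic standard time.
Daylight saving runs 6 February – 17 September; the standard-time date in Jorell Republic, 13 January 2028, is outside that window, so Jorell Republic is on standard time at UTC+08:00.
07:00 UTC + 8h = 15:00 Jorell Republic.

15:00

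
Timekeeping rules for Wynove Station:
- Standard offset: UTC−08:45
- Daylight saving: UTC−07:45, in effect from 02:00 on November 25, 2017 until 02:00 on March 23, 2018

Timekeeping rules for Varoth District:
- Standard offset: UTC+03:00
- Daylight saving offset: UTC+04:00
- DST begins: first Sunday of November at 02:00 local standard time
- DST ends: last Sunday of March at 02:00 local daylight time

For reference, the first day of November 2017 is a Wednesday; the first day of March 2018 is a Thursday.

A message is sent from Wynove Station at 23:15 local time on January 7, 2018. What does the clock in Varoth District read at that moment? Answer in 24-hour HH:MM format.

11:00

January 7, 2018 falls between 25 November 2017 and 23 March 2018, so daylight saving is in effect and Wynove Station is at UTC−07:45.
23:15 Wynove Station + 7h45m = 07:00 UTC (rolling into the next day, 8 January 2018).
1 November 2017 is a Wednesday, so the first Sunday is November 5.
1 March 2018 is a Thursday, so Sundays fall on 4, 11, 18, 25; the last is March 25.
At the standard offset (UTC+03:00), 07:00 UTC + 3h = 10:00 Varoth District standard time.
The standard-time date in Varoth District, January 8, 2018, lies within the daylight-saving period (5 November 2017 – 25 March 2018), so Varoth District is on daylight time, UTC+04:00.
07:00 UTC + 4h = 11:00 Varoth District.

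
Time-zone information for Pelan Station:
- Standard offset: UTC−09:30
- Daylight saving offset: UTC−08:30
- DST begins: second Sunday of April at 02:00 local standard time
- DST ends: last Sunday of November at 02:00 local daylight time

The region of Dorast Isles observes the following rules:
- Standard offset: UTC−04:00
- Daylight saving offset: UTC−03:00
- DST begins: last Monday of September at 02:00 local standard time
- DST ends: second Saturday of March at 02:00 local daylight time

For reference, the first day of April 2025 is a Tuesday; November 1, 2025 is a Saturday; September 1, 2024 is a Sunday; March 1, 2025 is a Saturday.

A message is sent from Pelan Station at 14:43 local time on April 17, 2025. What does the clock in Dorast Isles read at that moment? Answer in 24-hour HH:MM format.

1 April 2025 is a Tuesday, so the first Sunday is April 6 and the second is April 13.
1 November 2025 is a Saturday, so Sundays fall on 2, 9, 16, 23, 30; the last is November 30.
April 17, 2025 falls between 13 April and 30 November, so daylight saving is in effect and Pelan Station is at UTC−08:30.
14:43 Pelan Station + 8h30m = 23:13 UTC.
1 September 2024 is a Sunday, so Mondays fall on 2, 9, 16, 23, 30; the last is September 30.
1 March 2025 is a Saturday, so the first Saturday is March 1 and the second is March 8.
At the standard offset (UTC−04:00), 23:13 UTC − 4h = 19:13 Dorast Isles standard time.
The standard-time date in Dorast Isles, April 17, 2025, does not fall between 30 September 2024 and 8 March 2025, so daylight saving is not in effect and Dorast Isles is at UTC−04:00.
23:13 UTC − 4h = 19:13 Dorast Isles.

19:13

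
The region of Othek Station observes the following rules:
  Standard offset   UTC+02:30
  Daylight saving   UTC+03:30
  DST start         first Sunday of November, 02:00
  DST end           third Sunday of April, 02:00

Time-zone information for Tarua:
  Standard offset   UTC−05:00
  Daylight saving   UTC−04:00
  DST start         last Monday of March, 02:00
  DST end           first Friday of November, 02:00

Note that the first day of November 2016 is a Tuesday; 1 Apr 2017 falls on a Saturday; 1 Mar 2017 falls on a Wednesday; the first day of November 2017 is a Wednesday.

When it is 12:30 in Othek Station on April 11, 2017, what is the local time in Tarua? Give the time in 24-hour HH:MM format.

05:00

1 November 2016 is a Tuesday, so the first Sunday is November 6.
1 April 2017 is a Saturday, so the first Sunday is April 2 and the third is April 16.
April 11, 2017 lies within the daylight-saving period (6 November 2016 – 16 April 2017), so Othek Station is on daylight time, UTC+03:30.
12:30 Othek Station − 3h30m = 09:00 UTC.
1 March 2017 is a Wednesday, so Mondays fall on 6, 13, 20, 27; the last is March 27.
1 November 2017 is a Wednesday, so the first Friday is November 3.
At the standard offset (UTC−05:00), 09:00 UTC − 5h = 04:00 Tarua standard time.
Daylight saving runs 27 March – 3 November; the standard-time date in Tarua, April 11, 2017, is inside that window, so Tarua is at UTC−04:00.
09:00 UTC − 4h = 05:00 Tarua.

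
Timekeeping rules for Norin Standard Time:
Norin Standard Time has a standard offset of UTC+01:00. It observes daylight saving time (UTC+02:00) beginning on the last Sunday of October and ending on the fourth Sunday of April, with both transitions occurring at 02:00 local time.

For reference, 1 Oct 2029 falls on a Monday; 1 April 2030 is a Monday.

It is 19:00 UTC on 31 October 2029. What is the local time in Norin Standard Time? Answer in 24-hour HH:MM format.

21:00

1 October 2029 is a Monday, so Sundays fall on 7, 14, 21, 28; the last is October 28.
1 April 2030 is a Monday, so the first Sunday is April 7 and the fourth is April 28.
At the standard offset (UTC+01:00), 19:00 UTC + 1h = 20:00 Norin Standard Time standard time.
The standard-time date in Norin Standard Time, 31 October 2029, lies within the daylight-saving period (28 October 2029 – 28 April 2030), so Norin Standard Time is on daylight time, UTC+02:00.
19:00 UTC + 2h = 21:00 local.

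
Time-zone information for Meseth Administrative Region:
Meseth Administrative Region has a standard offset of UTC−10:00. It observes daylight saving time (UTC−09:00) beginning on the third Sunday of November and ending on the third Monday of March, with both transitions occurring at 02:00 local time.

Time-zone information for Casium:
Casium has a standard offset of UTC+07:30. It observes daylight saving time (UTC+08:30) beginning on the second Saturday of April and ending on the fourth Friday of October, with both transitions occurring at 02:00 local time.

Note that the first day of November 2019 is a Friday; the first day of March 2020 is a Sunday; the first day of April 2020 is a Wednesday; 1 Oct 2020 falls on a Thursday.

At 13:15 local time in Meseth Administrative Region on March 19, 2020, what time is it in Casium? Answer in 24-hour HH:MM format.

06:45

1 November 2019 is a Friday, so the first Sunday is November 3 and the third is November 17.
1 March 2020 is a Sunday, so the first Monday is March 2 and the third is March 16.
Daylight saving runs 17 November 2019 – 16 March 2020; March 19, 2020 is outside that window, so Meseth Administrative Region is on standard time at UTC−10:00.
13:15 Meseth Administrative Region + 10h = 23:15 UTC.
1 April 2020 is a Wednesday, so the first Saturday is April 4 and the second is April 11.
1 October 2020 is a Thursday, so the first Friday is October 2 and the fourth is October 23.
At the standard offset (UTC+07:30), 23:15 UTC + 7h30m = 06:45 Casium standard time (rolling into the next day, 20 March 2020).
The standard-time date in Casium, March 20, 2020, is outside the daylight-saving period (11 April – 23 October), so Casium is on standard time, UTC+07:30.
23:15 UTC + 7h30m = 06:45 Casium (rolling into the next day, 20 March 2020).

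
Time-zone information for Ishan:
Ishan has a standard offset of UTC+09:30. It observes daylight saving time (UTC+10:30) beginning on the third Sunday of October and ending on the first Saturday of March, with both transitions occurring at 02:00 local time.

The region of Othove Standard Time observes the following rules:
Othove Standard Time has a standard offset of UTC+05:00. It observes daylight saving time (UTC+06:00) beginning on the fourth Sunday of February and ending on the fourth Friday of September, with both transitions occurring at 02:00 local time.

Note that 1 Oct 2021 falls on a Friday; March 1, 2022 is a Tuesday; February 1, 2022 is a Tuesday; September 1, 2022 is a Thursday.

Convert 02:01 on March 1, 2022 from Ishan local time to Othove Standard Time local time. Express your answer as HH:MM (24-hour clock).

1 October 2021 is a Friday, so the first Sunday is October 3 and the third is October 17.
1 March 2022 is a Tuesday, so the first Saturday is March 5.
Daylight saving runs 17 October 2021 – 5 March 2022; March 1, 2022 is inside that window, so Ishan is at UTC+10:30.
02:01 Ishan − 10h30m = 15:31 UTC (rolling into the previous day, 28 February 2022).
1 February 2022 is a Tuesday, so the first Sunday is February 6 and the fourth is February 27.
1 September 2022 is a Thursday, so the first Friday is September 2 and the fourth is September 23.
At the standard offset (UTC+05:00), 15:31 UTC + 5h = 20:31 Othove Standard Time standard time.
Daylight saving runs 27 February – 23 September; the standard-time date in Othove Standard Time, February 28, 2022, is inside that window, so Othove Standard Time is at UTC+06:00.
15:31 UTC + 6h = 21:31 Othove Standard Time.

21:31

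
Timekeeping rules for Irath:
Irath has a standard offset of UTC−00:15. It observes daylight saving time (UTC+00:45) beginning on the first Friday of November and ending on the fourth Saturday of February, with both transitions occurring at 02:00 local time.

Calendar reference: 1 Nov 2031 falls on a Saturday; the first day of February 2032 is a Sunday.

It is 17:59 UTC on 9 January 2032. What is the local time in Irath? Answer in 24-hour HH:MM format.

18:44

1 November 2031 is a Saturday, so the first Friday is November 7.
1 February 2032 is a Sunday, so the first Saturday is February 7 and the fourth is February 28.
At the standard offset (UTC−00:15), 17:59 UTC − 0h15m = 17:44 Irath standard time.
The standard-time date in Irath, 9 January 2032, falls between 7 November 2031 and 28 February 2032, so daylight saving is in effect and Irath is at UTC+00:45.
17:59 UTC + 0h45m = 18:44 local.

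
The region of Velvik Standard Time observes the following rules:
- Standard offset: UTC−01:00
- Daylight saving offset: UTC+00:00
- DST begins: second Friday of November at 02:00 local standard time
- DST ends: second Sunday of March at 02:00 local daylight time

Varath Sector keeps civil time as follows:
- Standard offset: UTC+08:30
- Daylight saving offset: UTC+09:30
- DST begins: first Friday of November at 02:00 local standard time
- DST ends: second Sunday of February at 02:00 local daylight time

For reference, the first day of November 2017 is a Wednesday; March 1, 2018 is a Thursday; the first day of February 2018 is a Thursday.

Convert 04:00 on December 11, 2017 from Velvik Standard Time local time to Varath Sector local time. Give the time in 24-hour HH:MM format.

1 November 2017 is a Wednesday, so the first Friday is November 3 and the second is November 10.
1 March 2018 is a Thursday, so the first Sunday is March 4 and the second is March 11.
December 11, 2017 falls between 10 November 2017 and 11 March 2018, so daylight saving is in effect and Velvik Standard Time is at UTC+00:00.
04:00 Velvik Standard Time − 0h = 04:00 UTC.
1 November 2017 is a Wednesday, so the first Friday is November 3.
1 February 2018 is a Thursday, so the first Sunday is February 4 and the second is February 11.
At the standard offset (UTC+08:30), 04:00 UTC + 8h30m = 12:30 Varath Sector standard time.
The standard-time date in Varath Sector, December 11, 2017, lies within the daylight-saving period (3 November 2017 – 11 February 2018), so Varath Sector is on daylight time, UTC+09:30.
04:00 UTC + 9h30m = 13:30 Varath Sector.

13:30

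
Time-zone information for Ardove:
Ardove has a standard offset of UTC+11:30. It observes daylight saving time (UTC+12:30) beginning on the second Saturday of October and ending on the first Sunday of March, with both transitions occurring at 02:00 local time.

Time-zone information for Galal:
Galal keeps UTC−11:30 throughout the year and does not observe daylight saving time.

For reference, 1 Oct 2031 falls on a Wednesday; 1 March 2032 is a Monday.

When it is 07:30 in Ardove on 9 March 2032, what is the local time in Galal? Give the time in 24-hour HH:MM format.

1 October 2031 is a Wednesday, so the first Saturday is October 4 and the second is October 11.
1 March 2032 is a Monday, so the first Sunday is March 7.
Daylight saving runs 11 October 2031 – 7 March 2032; 9 March 2032 is outside that window, so Ardove is on standard time at UTC+11:30.
07:30 Ardove − 11h30m = 20:00 UTC (rolling into the previous day, 8 March 2032).
Galal stays on UTC−11:30 all year.
20:00 UTC − 11h30m = 08:30 Galal.

08:30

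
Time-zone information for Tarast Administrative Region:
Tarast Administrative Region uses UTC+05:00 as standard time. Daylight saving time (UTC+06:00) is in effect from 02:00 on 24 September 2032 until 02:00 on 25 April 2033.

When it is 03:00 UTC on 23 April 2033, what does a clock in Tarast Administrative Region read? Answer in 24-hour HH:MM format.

At the standard offset (UTC+05:00), 03:00 UTC + 5h = 08:00 Tarast Administrative Region standard time.
The standard-time date in Tarast Administrative Region, 23 April 2033, falls between 24 September 2032 and 25 April 2033, so daylight saving is in effect and Tarast Administrative Region is at UTC+06:00.
03:00 UTC + 6h = 09:00 local.

09:00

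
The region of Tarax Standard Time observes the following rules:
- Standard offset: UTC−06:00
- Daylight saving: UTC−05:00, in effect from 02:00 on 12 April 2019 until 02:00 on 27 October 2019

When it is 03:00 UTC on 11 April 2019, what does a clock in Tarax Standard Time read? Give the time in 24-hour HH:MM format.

21:00

At the standard offset (UTC−06:00), 03:00 UTC − 6h = 21:00 Tarax Standard Time standard time (rolling into the previous day, 10 April 2019).
The standard-time date in Tarax Standard Time, 10 April 2019, is outside the daylight-saving period (12 April – 27 October), so Tarax Standard Time is on standard time, UTC−06:00.
03:00 UTC − 6h = 21:00 local (rolling into the previous day, 10 April 2019).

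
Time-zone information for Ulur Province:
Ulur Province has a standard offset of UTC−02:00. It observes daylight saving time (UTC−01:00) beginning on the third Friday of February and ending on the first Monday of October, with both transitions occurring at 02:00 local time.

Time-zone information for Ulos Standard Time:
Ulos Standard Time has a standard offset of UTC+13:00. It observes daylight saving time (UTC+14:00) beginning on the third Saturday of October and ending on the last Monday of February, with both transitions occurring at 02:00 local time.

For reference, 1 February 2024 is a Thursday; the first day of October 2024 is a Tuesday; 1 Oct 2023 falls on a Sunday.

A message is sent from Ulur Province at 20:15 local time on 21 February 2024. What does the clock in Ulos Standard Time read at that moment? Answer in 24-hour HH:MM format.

1 February 2024 is a Thursday, so the first Friday is February 2 and the third is February 16.
1 October 2024 is a Tuesday, so the first Monday is October 7.
21 February 2024 falls between 16 February and 7 October, so daylight saving is in effect and Ulur Province is at UTC−01:00.
20:15 Ulur Province + 1h = 21:15 UTC.
1 October 2023 is a Sunday, so the first Saturday is October 7 and the third is October 21.
1 February 2024 is a Thursday, so Mondays fall on 5, 12, 19, 26; the last is February 26.
At the standard offset (UTC+13:00), 21:15 UTC + 13h = 10:15 Ulos Standard Time standard time (rolling into the next day, 22 February 2024).
Daylight saving runs 21 October 2023 – 26 February 2024; the standard-time date in Ulos Standard Time, 22 February 2024, is inside that window, so Ulos Standard Time is at UTC+14:00.
21:15 UTC + 14h = 11:15 Ulos Standard Time (rolling into the next day, 22 February 2024).

11:15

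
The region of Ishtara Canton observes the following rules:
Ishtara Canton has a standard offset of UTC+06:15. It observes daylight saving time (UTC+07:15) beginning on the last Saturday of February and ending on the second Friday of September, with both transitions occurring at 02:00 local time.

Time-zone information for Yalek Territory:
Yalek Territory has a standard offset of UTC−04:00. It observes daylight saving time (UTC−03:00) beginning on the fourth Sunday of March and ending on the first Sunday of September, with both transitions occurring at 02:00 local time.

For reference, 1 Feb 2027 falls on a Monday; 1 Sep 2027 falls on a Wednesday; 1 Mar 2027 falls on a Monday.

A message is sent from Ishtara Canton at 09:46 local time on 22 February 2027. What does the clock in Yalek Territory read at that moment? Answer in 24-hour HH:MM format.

1 February 2027 is a Monday, so Saturdays fall on 6, 13, 20, 27; the last is February 27.
1 September 2027 is a Wednesday, so the first Friday is September 3 and the second is September 10.
22 February 2027 is outside the daylight-saving period (27 February – 10 September), so Ishtara Canton is on standard time, UTC+06:15.
09:46 Ishtara Canton − 6h15m = 03:31 UTC.
1 March 2027 is a Monday, so the first Sunday is March 7 and the fourth is March 28.
1 September 2027 is a Wednesday, so the first Sunday is September 5.
At the standard offset (UTC−04:00), 03:31 UTC − 4h = 23:31 Yalek Territory standard time (rolling into the previous day, 21 February 2027).
The standard-time date in Yalek Territory, 21 February 2027, does not fall between 28 March and 5 September, so daylight saving is not in effect and Yalek Territory is at UTC−04:00.
03:31 UTC − 4h = 23:31 Yalek Territory (rolling into the previous day, 21 February 2027).

23:31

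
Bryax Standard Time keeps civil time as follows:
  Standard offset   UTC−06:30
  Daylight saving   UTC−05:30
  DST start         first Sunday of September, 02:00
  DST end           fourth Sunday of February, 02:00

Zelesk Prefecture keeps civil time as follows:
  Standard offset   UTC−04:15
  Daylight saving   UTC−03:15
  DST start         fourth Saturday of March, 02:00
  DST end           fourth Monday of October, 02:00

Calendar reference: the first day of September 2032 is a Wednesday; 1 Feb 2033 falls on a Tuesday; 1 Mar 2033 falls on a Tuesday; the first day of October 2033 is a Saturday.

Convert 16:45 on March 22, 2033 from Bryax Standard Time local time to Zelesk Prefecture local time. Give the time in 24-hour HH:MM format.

1 September 2032 is a Wednesday, so the first Sunday is September 5.
1 February 2033 is a Tuesday, so the first Sunday is February 6 and the fourth is February 27.
March 22, 2033 is outside the daylight-saving period (5 September 2032 – 27 February 2033), so Bryax Standard Time is on standard time, UTC−06:30.
16:45 Bryax Standard Time + 6h30m = 23:15 UTC.
1 March 2033 is a Tuesday, so the first Saturday is March 5 and the fourth is March 26.
1 October 2033 is a Saturday, so the first Monday is October 3 and the fourth is October 24.
At the standard offset (UTC−04:15), 23:15 UTC − 4h15m = 19:00 Zelesk Prefecture standard time.
The standard-time date in Zelesk Prefecture, March 22, 2033, is outside the daylight-saving period (26 March – 24 October), so Zelesk Prefecture is on standard time, UTC−04:15.
23:15 UTC − 4h15m = 19:00 Zelesk Prefecture.

19:00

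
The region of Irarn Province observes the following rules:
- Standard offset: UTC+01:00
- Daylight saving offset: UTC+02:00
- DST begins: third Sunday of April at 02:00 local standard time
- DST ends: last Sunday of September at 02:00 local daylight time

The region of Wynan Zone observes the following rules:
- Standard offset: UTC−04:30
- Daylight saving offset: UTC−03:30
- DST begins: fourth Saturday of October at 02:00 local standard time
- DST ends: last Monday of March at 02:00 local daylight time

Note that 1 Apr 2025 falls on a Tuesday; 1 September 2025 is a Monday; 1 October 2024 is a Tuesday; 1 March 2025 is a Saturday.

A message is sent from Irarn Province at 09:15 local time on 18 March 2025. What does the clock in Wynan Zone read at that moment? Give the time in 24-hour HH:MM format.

04:45

1 April 2025 is a Tuesday, so the first Sunday is April 6 and the third is April 20.
1 September 2025 is a Monday, so Sundays fall on 7, 14, 21, 28; the last is September 28.
18 March 2025 is outside the daylight-saving period (20 April – 28 September), so Irarn Province is on standard time, UTC+01:00.
09:15 Irarn Province − 1h = 08:15 UTC.
1 October 2024 is a Tuesday, so the first Saturday is October 5 and the fourth is October 26.
1 March 2025 is a Saturday, so Mondays fall on 3, 10, 17, 24, 31; the last is March 31.
At the standard offset (UTC−04:30), 08:15 UTC − 4h30m = 03:45 Wynan Zone standard time.
The standard-time date in Wynan Zone, 18 March 2025, falls between 26 October 2024 and 31 March 2025, so daylight saving is in effect and Wynan Zone is at UTC−03:30.
08:15 UTC − 3h30m = 04:45 Wynan Zone.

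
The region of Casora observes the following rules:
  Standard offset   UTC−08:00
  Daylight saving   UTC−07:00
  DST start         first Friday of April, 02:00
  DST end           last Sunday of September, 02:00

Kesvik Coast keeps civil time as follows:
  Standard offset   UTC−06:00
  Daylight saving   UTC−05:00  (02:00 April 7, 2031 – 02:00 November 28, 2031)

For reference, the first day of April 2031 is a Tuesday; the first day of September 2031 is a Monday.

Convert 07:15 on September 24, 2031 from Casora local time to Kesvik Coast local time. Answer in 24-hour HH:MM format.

09:15

1 April 2031 is a Tuesday, so the first Friday is April 4.
1 September 2031 is a Monday, so Sundays fall on 7, 14, 21, 28; the last is September 28.
Daylight saving runs 4 April – 28 September; September 24, 2031 is inside that window, so Casora is at UTC−07:00.
07:15 Casora + 7h = 14:15 UTC.
At the standard offset (UTC−06:00), 14:15 UTC − 6h = 08:15 Kesvik Coast standard time.
The standard-time date in Kesvik Coast, September 24, 2031, falls between 7 April and 28 November, so daylight saving is in effect and Kesvik Coast is at UTC−05:00.
14:15 UTC − 5h = 09:15 Kesvik Coast.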